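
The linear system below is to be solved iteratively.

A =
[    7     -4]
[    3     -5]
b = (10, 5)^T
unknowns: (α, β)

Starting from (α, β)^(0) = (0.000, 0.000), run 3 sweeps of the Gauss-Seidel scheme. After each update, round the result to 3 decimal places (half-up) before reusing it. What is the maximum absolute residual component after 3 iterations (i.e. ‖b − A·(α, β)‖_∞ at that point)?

Iteration 1:
  α = (10 - (-4)·0.000) / (7) = 1.429
  β = (5 - (3)·1.429) / (-5) = -0.143
Iteration 2:
  α = (10 - (-4)·-0.143) / (7) = 1.347
  β = (5 - (3)·1.347) / (-5) = -0.192
Iteration 3:
  α = (10 - (-4)·-0.192) / (7) = 1.319
  β = (5 - (3)·1.319) / (-5) = -0.209
Residual b − A·x = (-0.069, -0.002); ∞-norm = 0.069

0.069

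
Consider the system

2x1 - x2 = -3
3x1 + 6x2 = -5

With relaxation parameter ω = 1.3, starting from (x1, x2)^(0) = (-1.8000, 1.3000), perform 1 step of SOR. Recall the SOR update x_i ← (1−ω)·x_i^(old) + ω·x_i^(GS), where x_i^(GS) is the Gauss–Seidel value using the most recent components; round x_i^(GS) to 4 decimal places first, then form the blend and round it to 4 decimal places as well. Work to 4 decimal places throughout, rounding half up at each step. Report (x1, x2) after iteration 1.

(-0.5650, -1.1060)

Iteration 1:
  x1: GS value = (-3 - (-1)·1.3000) / (2) = -0.8500;  x1 ← (1−ω)·-1.8000 + ω·-0.8500 = -0.5650
  x2: GS value = (-5 - (3)·-0.5650) / (6) = -0.5508;  x2 ← (1−ω)·1.3000 + ω·-0.5508 = -1.1060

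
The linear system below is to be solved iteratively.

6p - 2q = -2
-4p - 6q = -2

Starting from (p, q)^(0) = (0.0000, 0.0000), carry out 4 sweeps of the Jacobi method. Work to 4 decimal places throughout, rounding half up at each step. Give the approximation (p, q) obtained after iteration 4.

Iteration 1:
  p = (-2 - (-2)·0.0000) / (6) = -0.3333
  q = (-2 - (-4)·0.0000) / (-6) = 0.3333
Iteration 2:
  p = (-2 - (-2)·0.3333) / (6) = -0.2222
  q = (-2 - (-4)·-0.3333) / (-6) = 0.5555
Iteration 3:
  p = (-2 - (-2)·0.5555) / (6) = -0.1482
  q = (-2 - (-4)·-0.2222) / (-6) = 0.4815
Iteration 4:
  p = (-2 - (-2)·0.4815) / (6) = -0.1728
  q = (-2 - (-4)·-0.1482) / (-6) = 0.4321

(-0.1728, 0.4321)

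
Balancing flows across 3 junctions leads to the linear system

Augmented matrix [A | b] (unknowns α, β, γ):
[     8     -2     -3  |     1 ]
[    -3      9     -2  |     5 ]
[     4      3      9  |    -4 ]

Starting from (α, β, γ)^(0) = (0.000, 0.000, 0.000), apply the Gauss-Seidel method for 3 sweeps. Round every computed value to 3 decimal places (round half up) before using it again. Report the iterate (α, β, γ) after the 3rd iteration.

(0.007, 0.428, -0.590)

Iteration 1:
  α = (1 - (-2)·0.000 - (-3)·0.000) / (8) = 0.125
  β = (5 - (-3)·0.125 - (-2)·0.000) / (9) = 0.597
  γ = (-4 - (4)·0.125 - (3)·0.597) / (9) = -0.699
Iteration 2:
  α = (1 - (-2)·0.597 - (-3)·-0.699) / (8) = 0.012
  β = (5 - (-3)·0.012 - (-2)·-0.699) / (9) = 0.404
  γ = (-4 - (4)·0.012 - (3)·0.404) / (9) = -0.584
Iteration 3:
  α = (1 - (-2)·0.404 - (-3)·-0.584) / (8) = 0.007
  β = (5 - (-3)·0.007 - (-2)·-0.584) / (9) = 0.428
  γ = (-4 - (4)·0.007 - (3)·0.428) / (9) = -0.590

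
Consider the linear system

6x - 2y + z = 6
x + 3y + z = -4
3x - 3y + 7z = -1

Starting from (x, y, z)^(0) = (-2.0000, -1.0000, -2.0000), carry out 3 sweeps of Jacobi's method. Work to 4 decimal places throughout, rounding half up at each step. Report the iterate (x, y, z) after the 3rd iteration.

(0.5079, -1.4603, -1.3061)

Iteration 1:
  x = (6 - (-2)·-1.0000 - (1)·-2.0000) / (6) = 1.0000
  y = (-4 - (1)·-2.0000 - (1)·-2.0000) / (3) = 0.0000
  z = (-1 - (3)·-2.0000 - (-3)·-1.0000) / (7) = 0.2857
Iteration 2:
  x = (6 - (-2)·0.0000 - (1)·0.2857) / (6) = 0.9524
  y = (-4 - (1)·1.0000 - (1)·0.2857) / (3) = -1.7619
  z = (-1 - (3)·1.0000 - (-3)·0.0000) / (7) = -0.5714
Iteration 3:
  x = (6 - (-2)·-1.7619 - (1)·-0.5714) / (6) = 0.5079
  y = (-4 - (1)·0.9524 - (1)·-0.5714) / (3) = -1.4603
  z = (-1 - (3)·0.9524 - (-3)·-1.7619) / (7) = -1.3061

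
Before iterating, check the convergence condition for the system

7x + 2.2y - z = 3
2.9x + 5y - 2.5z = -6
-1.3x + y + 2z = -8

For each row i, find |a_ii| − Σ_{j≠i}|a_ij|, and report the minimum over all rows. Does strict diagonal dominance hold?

row 1: |7| − (2.2+1) = 3.8
row 2: |5| − (2.9+2.5) = -0.4
row 3: |2| − (1.3+1) = -0.3
minimum over rows = -0.4 → not strictly diagonally dominant

-0.4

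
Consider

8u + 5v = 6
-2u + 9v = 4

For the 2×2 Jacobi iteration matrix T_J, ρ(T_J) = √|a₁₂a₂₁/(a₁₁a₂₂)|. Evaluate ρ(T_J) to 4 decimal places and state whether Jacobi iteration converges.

0.3727

a₁₂a₂₁/(a₁₁a₂₂) = (5)·(-2) / ((8)·(9)) = -0.138889
ρ = √|-0.138889| = √0.138889 = 0.3727
ρ < 1, so Jacobi converges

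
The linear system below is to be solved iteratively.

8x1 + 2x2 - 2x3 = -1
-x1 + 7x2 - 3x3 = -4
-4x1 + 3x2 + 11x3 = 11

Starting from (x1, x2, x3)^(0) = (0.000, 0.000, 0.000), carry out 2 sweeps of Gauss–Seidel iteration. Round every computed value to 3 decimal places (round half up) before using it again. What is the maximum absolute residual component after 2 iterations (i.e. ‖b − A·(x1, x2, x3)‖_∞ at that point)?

Iteration 1:
  x1 = (-1 - (2)·0.000 - (-2)·0.000) / (8) = -0.125
  x2 = (-4 - (-1)·-0.125 - (-3)·0.000) / (7) = -0.589
  x3 = (11 - (-4)·-0.125 - (3)·-0.589) / (11) = 1.115
Iteration 2:
  x1 = (-1 - (2)·-0.589 - (-2)·1.115) / (8) = 0.301
  x2 = (-4 - (-1)·0.301 - (-3)·1.115) / (7) = -0.051
  x3 = (11 - (-4)·0.301 - (3)·-0.051) / (11) = 1.123
Residual b − A·x = (-1.060, 0.027, 0.004); ∞-norm = 1.060

1.060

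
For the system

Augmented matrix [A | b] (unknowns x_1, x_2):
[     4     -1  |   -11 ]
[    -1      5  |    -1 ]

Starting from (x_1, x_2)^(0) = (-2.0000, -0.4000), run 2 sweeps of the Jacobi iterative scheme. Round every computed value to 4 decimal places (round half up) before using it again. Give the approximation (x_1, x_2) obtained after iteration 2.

(-2.9000, -0.7700)

Iteration 1:
  x_1 = (-11 - (-1)·-0.4000) / (4) = -2.8500
  x_2 = (-1 - (-1)·-2.0000) / (5) = -0.6000
Iteration 2:
  x_1 = (-11 - (-1)·-0.6000) / (4) = -2.9000
  x_2 = (-1 - (-1)·-2.8500) / (5) = -0.7700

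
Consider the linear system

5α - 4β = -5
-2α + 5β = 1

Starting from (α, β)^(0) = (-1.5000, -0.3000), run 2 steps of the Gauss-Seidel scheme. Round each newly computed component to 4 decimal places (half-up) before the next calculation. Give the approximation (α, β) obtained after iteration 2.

(-1.2368, -0.2947)

Iteration 1:
  α = (-5 - (-4)·-0.3000) / (5) = -1.2400
  β = (1 - (-2)·-1.2400) / (5) = -0.2960
Iteration 2:
  α = (-5 - (-4)·-0.2960) / (5) = -1.2368
  β = (1 - (-2)·-1.2368) / (5) = -0.2947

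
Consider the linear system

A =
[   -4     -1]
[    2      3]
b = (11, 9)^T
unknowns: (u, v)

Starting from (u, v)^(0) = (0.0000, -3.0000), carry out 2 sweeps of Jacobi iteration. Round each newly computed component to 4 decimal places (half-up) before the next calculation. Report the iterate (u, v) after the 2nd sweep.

Iteration 1:
  u = (11 - (-1)·-3.0000) / (-4) = -2.0000
  v = (9 - (2)·0.0000) / (3) = 3.0000
Iteration 2:
  u = (11 - (-1)·3.0000) / (-4) = -3.5000
  v = (9 - (2)·-2.0000) / (3) = 4.3333

(-3.5000, 4.3333)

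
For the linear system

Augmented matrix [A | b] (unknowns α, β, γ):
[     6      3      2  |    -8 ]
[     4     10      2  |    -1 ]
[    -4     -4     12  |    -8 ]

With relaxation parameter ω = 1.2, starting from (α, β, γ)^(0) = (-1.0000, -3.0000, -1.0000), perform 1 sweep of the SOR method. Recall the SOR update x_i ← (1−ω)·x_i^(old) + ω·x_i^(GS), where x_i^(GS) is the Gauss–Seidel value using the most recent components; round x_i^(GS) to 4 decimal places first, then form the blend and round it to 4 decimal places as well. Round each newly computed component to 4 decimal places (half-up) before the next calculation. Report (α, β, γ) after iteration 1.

Iteration 1:
  α: GS value = (-8 - (3)·-3.0000 - (2)·-1.0000) / (6) = 0.5000;  α ← (1−ω)·-1.0000 + ω·0.5000 = 0.8000
  β: GS value = (-1 - (4)·0.8000 - (2)·-1.0000) / (10) = -0.2200;  β ← (1−ω)·-3.0000 + ω·-0.2200 = 0.3360
  γ: GS value = (-8 - (-4)·0.8000 - (-4)·0.3360) / (12) = -0.2880;  γ ← (1−ω)·-1.0000 + ω·-0.2880 = -0.1456

(0.8000, 0.3360, -0.1456)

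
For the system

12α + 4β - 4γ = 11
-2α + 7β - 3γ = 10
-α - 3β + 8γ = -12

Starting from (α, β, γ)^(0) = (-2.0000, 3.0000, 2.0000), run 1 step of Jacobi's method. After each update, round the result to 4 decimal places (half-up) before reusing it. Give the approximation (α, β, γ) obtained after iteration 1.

(0.5833, 1.7143, -0.6250)

Iteration 1:
  α = (11 - (4)·3.0000 - (-4)·2.0000) / (12) = 0.5833
  β = (10 - (-2)·-2.0000 - (-3)·2.0000) / (7) = 1.7143
  γ = (-12 - (-1)·-2.0000 - (-3)·3.0000) / (8) = -0.6250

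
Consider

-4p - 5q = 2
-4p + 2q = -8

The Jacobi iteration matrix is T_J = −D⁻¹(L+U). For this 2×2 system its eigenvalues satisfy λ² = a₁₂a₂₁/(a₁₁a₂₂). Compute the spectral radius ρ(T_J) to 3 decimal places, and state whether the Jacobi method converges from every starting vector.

1.581

a₁₂a₂₁/(a₁₁a₂₂) = (-5)·(-4) / ((-4)·(2)) = -2.500000
ρ = √|-2.500000| = √2.500000 = 1.581
ρ > 1, so Jacobi diverges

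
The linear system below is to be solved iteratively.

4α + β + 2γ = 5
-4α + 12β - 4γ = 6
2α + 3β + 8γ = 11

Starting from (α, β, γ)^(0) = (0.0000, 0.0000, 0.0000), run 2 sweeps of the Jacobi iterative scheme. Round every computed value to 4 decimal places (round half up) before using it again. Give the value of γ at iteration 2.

0.8750

Iteration 1:
  α = (5 - (1)·0.0000 - (2)·0.0000) / (4) = 1.2500
  β = (6 - (-4)·0.0000 - (-4)·0.0000) / (12) = 0.5000
  γ = (11 - (2)·0.0000 - (3)·0.0000) / (8) = 1.3750
Iteration 2:
  α = (5 - (1)·0.5000 - (2)·1.3750) / (4) = 0.4375
  β = (6 - (-4)·1.2500 - (-4)·1.3750) / (12) = 1.3750
  γ = (11 - (2)·1.2500 - (3)·0.5000) / (8) = 0.8750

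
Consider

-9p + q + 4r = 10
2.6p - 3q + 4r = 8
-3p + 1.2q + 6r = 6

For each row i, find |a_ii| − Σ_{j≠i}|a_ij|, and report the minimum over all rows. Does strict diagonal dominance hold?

row 1: |-9| − (1+4) = 4
row 2: |-3| − (2.6+4) = -3.6
row 3: |6| − (3+1.2) = 1.8
minimum over rows = -3.6 → not strictly diagonally dominant

-3.6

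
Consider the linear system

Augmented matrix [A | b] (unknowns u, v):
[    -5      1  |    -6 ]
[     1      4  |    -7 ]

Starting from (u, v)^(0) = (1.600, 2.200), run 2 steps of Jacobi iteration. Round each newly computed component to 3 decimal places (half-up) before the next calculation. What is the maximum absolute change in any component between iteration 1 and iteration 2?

0.870

Iteration 1:
  u = (-6 - (1)·2.200) / (-5) = 1.640
  v = (-7 - (1)·1.600) / (4) = -2.150
Iteration 2:
  u = (-6 - (1)·-2.150) / (-5) = 0.770
  v = (-7 - (1)·1.640) / (4) = -2.160
Change: (-0.870, -0.010) → max |·| = 0.870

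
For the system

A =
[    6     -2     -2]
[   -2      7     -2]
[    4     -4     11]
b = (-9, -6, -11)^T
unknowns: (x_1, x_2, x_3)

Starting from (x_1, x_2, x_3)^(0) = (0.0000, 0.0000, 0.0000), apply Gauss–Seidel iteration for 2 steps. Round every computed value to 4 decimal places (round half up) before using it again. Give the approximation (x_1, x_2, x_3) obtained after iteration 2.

Iteration 1:
  x_1 = (-9 - (-2)·0.0000 - (-2)·0.0000) / (6) = -1.5000
  x_2 = (-6 - (-2)·-1.5000 - (-2)·0.0000) / (7) = -1.2857
  x_3 = (-11 - (4)·-1.5000 - (-4)·-1.2857) / (11) = -0.9221
Iteration 2:
  x_1 = (-9 - (-2)·-1.2857 - (-2)·-0.9221) / (6) = -2.2359
  x_2 = (-6 - (-2)·-2.2359 - (-2)·-0.9221) / (7) = -1.7594
  x_3 = (-11 - (4)·-2.2359 - (-4)·-1.7594) / (11) = -0.8267

(-2.2359, -1.7594, -0.8267)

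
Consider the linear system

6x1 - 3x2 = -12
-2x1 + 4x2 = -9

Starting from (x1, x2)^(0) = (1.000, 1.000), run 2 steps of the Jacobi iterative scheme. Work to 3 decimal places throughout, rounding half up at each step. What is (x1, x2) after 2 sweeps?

Iteration 1:
  x1 = (-12 - (-3)·1.000) / (6) = -1.500
  x2 = (-9 - (-2)·1.000) / (4) = -1.750
Iteration 2:
  x1 = (-12 - (-3)·-1.750) / (6) = -2.875
  x2 = (-9 - (-2)·-1.500) / (4) = -3.000

(-2.875, -3.000)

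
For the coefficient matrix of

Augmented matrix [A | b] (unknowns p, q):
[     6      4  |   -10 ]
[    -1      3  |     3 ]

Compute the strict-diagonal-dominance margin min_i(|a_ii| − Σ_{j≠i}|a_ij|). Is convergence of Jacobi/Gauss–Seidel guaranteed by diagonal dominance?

row 1: |6| − (4) = 2
row 2: |3| − (1) = 2
minimum over rows = 2 → strictly diagonally dominant (convergence guaranteed)

2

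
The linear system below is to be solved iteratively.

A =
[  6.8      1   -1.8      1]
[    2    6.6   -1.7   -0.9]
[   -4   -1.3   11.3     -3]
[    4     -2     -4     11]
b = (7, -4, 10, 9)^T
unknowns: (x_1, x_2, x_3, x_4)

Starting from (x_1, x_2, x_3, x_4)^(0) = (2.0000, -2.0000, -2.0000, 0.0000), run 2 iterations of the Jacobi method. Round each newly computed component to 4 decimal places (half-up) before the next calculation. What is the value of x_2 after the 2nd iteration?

Iteration 1:
  x_1 = (7 - (1)·-2.0000 - (-1.8)·-2.0000 - (1)·0.0000) / (6.8) = 0.7941
  x_2 = (-4 - (2)·2.0000 - (-1.7)·-2.0000 - (-0.9)·0.0000) / (6.6) = -1.7273
  x_3 = (10 - (-4)·2.0000 - (-1.3)·-2.0000 - (-3)·0.0000) / (11.3) = 1.3628
  x_4 = (9 - (4)·2.0000 - (-2)·-2.0000 - (-4)·-2.0000) / (11) = -1.0000
Iteration 2:
  x_1 = (7 - (1)·-1.7273 - (-1.8)·1.3628 - (1)·-1.0000) / (6.8) = 1.7912
  x_2 = (-4 - (2)·0.7941 - (-1.7)·1.3628 - (-0.9)·-1.0000) / (6.6) = -0.6320
  x_3 = (10 - (-4)·0.7941 - (-1.3)·-1.7273 - (-3)·-1.0000) / (11.3) = 0.7019
  x_4 = (9 - (4)·0.7941 - (-2)·-1.7273 - (-4)·1.3628) / (11) = 0.7109

-0.6320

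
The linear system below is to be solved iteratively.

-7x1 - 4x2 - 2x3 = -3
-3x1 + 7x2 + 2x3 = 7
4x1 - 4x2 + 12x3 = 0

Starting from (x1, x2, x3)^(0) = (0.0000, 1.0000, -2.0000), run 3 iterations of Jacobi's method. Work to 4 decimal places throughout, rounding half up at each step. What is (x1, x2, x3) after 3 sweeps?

(-0.3023, 0.6492, 0.5510)

Iteration 1:
  x1 = (-3 - (-4)·1.0000 - (-2)·-2.0000) / (-7) = 0.4286
  x2 = (7 - (-3)·0.0000 - (2)·-2.0000) / (7) = 1.5714
  x3 = (0 - (4)·0.0000 - (-4)·1.0000) / (12) = 0.3333
Iteration 2:
  x1 = (-3 - (-4)·1.5714 - (-2)·0.3333) / (-7) = -0.5646
  x2 = (7 - (-3)·0.4286 - (2)·0.3333) / (7) = 1.0885
  x3 = (0 - (4)·0.4286 - (-4)·1.5714) / (12) = 0.3809
Iteration 3:
  x1 = (-3 - (-4)·1.0885 - (-2)·0.3809) / (-7) = -0.3023
  x2 = (7 - (-3)·-0.5646 - (2)·0.3809) / (7) = 0.6492
  x3 = (0 - (4)·-0.5646 - (-4)·1.0885) / (12) = 0.5510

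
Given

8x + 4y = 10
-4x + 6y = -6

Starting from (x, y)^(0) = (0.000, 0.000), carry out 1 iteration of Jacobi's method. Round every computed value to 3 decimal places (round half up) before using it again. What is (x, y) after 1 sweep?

(1.250, -1.000)

Iteration 1:
  x = (10 - (4)·0.000) / (8) = 1.250
  y = (-6 - (-4)·0.000) / (6) = -1.000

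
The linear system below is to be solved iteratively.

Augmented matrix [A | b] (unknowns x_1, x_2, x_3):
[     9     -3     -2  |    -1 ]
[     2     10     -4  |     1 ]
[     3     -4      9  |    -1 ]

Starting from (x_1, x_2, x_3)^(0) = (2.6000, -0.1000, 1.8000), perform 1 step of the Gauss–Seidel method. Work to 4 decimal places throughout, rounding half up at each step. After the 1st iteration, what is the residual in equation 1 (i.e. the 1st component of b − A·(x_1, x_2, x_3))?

Iteration 1:
  x_1 = (-1 - (-3)·-0.1000 - (-2)·1.8000) / (9) = 0.2556
  x_2 = (1 - (2)·0.2556 - (-4)·1.8000) / (10) = 0.7689
  x_3 = (-1 - (3)·0.2556 - (-4)·0.7689) / (9) = 0.1454
Residual b − A·x = (-0.7029, -6.6186, 0.0002)

-0.7029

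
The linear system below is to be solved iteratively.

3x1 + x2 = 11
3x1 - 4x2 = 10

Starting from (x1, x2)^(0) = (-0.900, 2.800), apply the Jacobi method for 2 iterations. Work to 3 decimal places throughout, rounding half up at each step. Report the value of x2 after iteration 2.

-0.450

Iteration 1:
  x1 = (11 - (1)·2.800) / (3) = 2.733
  x2 = (10 - (3)·-0.900) / (-4) = -3.175
Iteration 2:
  x1 = (11 - (1)·-3.175) / (3) = 4.725
  x2 = (10 - (3)·2.733) / (-4) = -0.450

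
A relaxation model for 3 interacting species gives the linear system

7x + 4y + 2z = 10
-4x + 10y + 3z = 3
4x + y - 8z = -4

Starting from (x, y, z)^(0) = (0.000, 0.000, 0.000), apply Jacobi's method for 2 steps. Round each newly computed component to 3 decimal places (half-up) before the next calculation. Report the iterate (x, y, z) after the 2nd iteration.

Iteration 1:
  x = (10 - (4)·0.000 - (2)·0.000) / (7) = 1.429
  y = (3 - (-4)·0.000 - (3)·0.000) / (10) = 0.300
  z = (-4 - (4)·0.000 - (1)·0.000) / (-8) = 0.500
Iteration 2:
  x = (10 - (4)·0.300 - (2)·0.500) / (7) = 1.114
  y = (3 - (-4)·1.429 - (3)·0.500) / (10) = 0.722
  z = (-4 - (4)·1.429 - (1)·0.300) / (-8) = 1.252

(1.114, 0.722, 1.252)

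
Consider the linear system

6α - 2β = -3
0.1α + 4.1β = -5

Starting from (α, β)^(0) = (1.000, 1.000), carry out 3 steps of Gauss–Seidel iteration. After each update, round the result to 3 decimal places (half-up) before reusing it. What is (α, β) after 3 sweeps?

Iteration 1:
  α = (-3 - (-2)·1.000) / (6) = -0.167
  β = (-5 - (0.1)·-0.167) / (4.1) = -1.215
Iteration 2:
  α = (-3 - (-2)·-1.215) / (6) = -0.905
  β = (-5 - (0.1)·-0.905) / (4.1) = -1.197
Iteration 3:
  α = (-3 - (-2)·-1.197) / (6) = -0.899
  β = (-5 - (0.1)·-0.899) / (4.1) = -1.198

(-0.899, -1.198)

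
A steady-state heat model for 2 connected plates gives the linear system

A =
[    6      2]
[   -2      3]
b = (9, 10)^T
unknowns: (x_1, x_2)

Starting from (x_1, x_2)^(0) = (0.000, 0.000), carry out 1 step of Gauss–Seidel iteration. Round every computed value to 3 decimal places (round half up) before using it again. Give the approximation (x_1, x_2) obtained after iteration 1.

Iteration 1:
  x_1 = (9 - (2)·0.000) / (6) = 1.500
  x_2 = (10 - (-2)·1.500) / (3) = 4.333

(1.500, 4.333)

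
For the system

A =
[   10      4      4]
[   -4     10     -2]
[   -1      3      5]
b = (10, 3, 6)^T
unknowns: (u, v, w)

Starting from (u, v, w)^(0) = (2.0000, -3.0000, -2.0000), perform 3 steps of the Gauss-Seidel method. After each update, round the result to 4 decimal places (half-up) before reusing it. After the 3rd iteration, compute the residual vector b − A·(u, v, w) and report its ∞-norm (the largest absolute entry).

Iteration 1:
  u = (10 - (4)·-3.0000 - (4)·-2.0000) / (10) = 3.0000
  v = (3 - (-4)·3.0000 - (-2)·-2.0000) / (10) = 1.1000
  w = (6 - (-1)·3.0000 - (3)·1.1000) / (5) = 1.1400
Iteration 2:
  u = (10 - (4)·1.1000 - (4)·1.1400) / (10) = 0.1040
  v = (3 - (-4)·0.1040 - (-2)·1.1400) / (10) = 0.5696
  w = (6 - (-1)·0.1040 - (3)·0.5696) / (5) = 0.8790
Iteration 3:
  u = (10 - (4)·0.5696 - (4)·0.8790) / (10) = 0.4206
  v = (3 - (-4)·0.4206 - (-2)·0.8790) / (10) = 0.6440
  w = (6 - (-1)·0.4206 - (3)·0.6440) / (5) = 0.8977
Residual b − A·x = (-0.3728, 0.0378, 0.0001); ∞-norm = 0.3728

0.3728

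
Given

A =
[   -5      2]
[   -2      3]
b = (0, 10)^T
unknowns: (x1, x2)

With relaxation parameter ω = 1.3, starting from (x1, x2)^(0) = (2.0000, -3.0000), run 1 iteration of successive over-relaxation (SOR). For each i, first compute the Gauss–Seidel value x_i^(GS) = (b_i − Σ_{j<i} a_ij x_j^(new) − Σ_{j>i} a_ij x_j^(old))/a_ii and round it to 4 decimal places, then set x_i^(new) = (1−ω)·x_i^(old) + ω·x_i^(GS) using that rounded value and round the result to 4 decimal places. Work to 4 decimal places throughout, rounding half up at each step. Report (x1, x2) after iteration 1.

Iteration 1:
  x1: GS value = (0 - (2)·-3.0000) / (-5) = -1.2000;  x1 ← (1−ω)·2.0000 + ω·-1.2000 = -2.1600
  x2: GS value = (10 - (-2)·-2.1600) / (3) = 1.8933;  x2 ← (1−ω)·-3.0000 + ω·1.8933 = 3.3613

(-2.1600, 3.3613)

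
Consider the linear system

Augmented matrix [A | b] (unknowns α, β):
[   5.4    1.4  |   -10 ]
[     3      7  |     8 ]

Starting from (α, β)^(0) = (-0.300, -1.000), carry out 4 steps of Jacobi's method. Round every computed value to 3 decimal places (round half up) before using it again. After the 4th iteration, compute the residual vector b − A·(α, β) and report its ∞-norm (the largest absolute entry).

0.200

Iteration 1:
  α = (-10 - (1.4)·-1.000) / (5.4) = -1.593
  β = (8 - (3)·-0.300) / (7) = 1.271
Iteration 2:
  α = (-10 - (1.4)·1.271) / (5.4) = -2.181
  β = (8 - (3)·-1.593) / (7) = 1.826
Iteration 3:
  α = (-10 - (1.4)·1.826) / (5.4) = -2.325
  β = (8 - (3)·-2.181) / (7) = 2.078
Iteration 4:
  α = (-10 - (1.4)·2.078) / (5.4) = -2.391
  β = (8 - (3)·-2.325) / (7) = 2.139
Residual b − A·x = (-0.083, 0.200); ∞-norm = 0.200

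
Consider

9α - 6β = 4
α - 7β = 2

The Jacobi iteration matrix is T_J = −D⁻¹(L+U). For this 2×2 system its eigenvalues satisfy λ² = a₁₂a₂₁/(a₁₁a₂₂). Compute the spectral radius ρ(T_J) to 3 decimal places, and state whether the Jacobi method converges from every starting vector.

a₁₂a₂₁/(a₁₁a₂₂) = (-6)·(1) / ((9)·(-7)) = 0.095238
ρ = √|0.095238| = √0.095238 = 0.309
ρ < 1, so Jacobi converges

0.309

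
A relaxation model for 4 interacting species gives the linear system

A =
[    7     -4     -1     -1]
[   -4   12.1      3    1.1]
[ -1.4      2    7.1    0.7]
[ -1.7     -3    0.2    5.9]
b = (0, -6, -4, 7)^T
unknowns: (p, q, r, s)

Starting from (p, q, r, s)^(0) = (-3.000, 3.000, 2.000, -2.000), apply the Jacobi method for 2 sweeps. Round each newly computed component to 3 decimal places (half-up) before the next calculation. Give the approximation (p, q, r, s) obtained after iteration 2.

(-1.033, 0.356, 0.107, 0.825)

Iteration 1:
  p = (0 - (-4)·3.000 - (-1)·2.000 - (-1)·-2.000) / (7) = 1.714
  q = (-6 - (-4)·-3.000 - (3)·2.000 - (1.1)·-2.000) / (12.1) = -1.802
  r = (-4 - (-1.4)·-3.000 - (2)·3.000 - (0.7)·-2.000) / (7.1) = -1.803
  s = (7 - (-1.7)·-3.000 - (-3)·3.000 - (0.2)·2.000) / (5.9) = 1.780
Iteration 2:
  p = (0 - (-4)·-1.802 - (-1)·-1.803 - (-1)·1.780) / (7) = -1.033
  q = (-6 - (-4)·1.714 - (3)·-1.803 - (1.1)·1.780) / (12.1) = 0.356
  r = (-4 - (-1.4)·1.714 - (2)·-1.802 - (0.7)·1.780) / (7.1) = 0.107
  s = (7 - (-1.7)·1.714 - (-3)·-1.802 - (0.2)·-1.803) / (5.9) = 0.825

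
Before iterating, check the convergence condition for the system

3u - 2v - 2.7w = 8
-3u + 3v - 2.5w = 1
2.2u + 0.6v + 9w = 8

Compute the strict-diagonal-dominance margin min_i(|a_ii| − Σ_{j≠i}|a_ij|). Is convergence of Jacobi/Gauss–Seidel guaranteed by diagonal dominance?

-2.5

row 1: |3| − (2+2.7) = -1.7
row 2: |3| − (3+2.5) = -2.5
row 3: |9| − (2.2+0.6) = 6.2
minimum over rows = -2.5 → not strictly diagonally dominant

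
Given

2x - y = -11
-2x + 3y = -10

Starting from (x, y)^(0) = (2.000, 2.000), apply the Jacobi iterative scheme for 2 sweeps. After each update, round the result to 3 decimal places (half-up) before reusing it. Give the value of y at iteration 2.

-6.333

Iteration 1:
  x = (-11 - (-1)·2.000) / (2) = -4.500
  y = (-10 - (-2)·2.000) / (3) = -2.000
Iteration 2:
  x = (-11 - (-1)·-2.000) / (2) = -6.500
  y = (-10 - (-2)·-4.500) / (3) = -6.333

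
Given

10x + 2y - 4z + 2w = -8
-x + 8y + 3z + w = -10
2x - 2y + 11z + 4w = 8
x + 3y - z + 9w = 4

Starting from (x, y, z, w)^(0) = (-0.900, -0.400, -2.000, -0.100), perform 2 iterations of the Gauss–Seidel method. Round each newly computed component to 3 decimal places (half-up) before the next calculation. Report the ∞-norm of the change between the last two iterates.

1.096

Iteration 1:
  x = (-8 - (2)·-0.400 - (-4)·-2.000 - (2)·-0.100) / (10) = -1.500
  y = (-10 - (-1)·-1.500 - (3)·-2.000 - (1)·-0.100) / (8) = -0.675
  z = (8 - (2)·-1.500 - (-2)·-0.675 - (4)·-0.100) / (11) = 0.914
  w = (4 - (1)·-1.500 - (3)·-0.675 - (-1)·0.914) / (9) = 0.938
Iteration 2:
  x = (-8 - (2)·-0.675 - (-4)·0.914 - (2)·0.938) / (10) = -0.487
  y = (-10 - (-1)·-0.487 - (3)·0.914 - (1)·0.938) / (8) = -1.771
  z = (8 - (2)·-0.487 - (-2)·-1.771 - (4)·0.938) / (11) = 0.153
  w = (4 - (1)·-0.487 - (3)·-1.771 - (-1)·0.153) / (9) = 1.106
Change: (1.013, -1.096, -0.761, 0.168) → max |·| = 1.096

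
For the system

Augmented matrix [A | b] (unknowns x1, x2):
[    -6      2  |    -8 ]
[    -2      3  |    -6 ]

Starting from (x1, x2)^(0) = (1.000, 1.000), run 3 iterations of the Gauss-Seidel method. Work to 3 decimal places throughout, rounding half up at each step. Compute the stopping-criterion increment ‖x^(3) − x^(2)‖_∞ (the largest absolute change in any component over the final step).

0.140

Iteration 1:
  x1 = (-8 - (2)·1.000) / (-6) = 1.667
  x2 = (-6 - (-2)·1.667) / (3) = -0.889
Iteration 2:
  x1 = (-8 - (2)·-0.889) / (-6) = 1.037
  x2 = (-6 - (-2)·1.037) / (3) = -1.309
Iteration 3:
  x1 = (-8 - (2)·-1.309) / (-6) = 0.897
  x2 = (-6 - (-2)·0.897) / (3) = -1.402
Change: (-0.140, -0.093) → max |·| = 0.140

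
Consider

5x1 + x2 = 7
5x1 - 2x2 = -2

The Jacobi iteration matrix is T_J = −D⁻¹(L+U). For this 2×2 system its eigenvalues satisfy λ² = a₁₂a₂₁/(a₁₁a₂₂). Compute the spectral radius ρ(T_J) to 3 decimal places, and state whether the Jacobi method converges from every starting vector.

a₁₂a₂₁/(a₁₁a₂₂) = (1)·(5) / ((5)·(-2)) = -0.500000
ρ = √|-0.500000| = √0.500000 = 0.707
ρ < 1, so Jacobi converges

0.707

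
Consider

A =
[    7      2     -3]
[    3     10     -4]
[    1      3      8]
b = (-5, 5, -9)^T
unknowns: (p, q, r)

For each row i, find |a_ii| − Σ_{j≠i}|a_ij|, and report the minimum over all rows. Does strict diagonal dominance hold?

row 1: |7| − (2+3) = 2
row 2: |10| − (3+4) = 3
row 3: |8| − (1+3) = 4
minimum over rows = 2 → strictly diagonally dominant (convergence guaranteed)

2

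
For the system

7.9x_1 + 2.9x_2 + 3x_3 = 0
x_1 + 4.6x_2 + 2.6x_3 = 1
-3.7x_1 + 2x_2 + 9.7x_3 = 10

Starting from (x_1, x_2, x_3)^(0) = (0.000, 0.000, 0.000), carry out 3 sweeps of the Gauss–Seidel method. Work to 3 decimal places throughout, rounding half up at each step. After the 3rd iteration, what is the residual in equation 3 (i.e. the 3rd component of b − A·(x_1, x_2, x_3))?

Iteration 1:
  x_1 = (0 - (2.9)·0.000 - (3)·0.000) / (7.9) = 0.000
  x_2 = (1 - (1)·0.000 - (2.6)·0.000) / (4.6) = 0.217
  x_3 = (10 - (-3.7)·0.000 - (2)·0.217) / (9.7) = 0.986
Iteration 2:
  x_1 = (0 - (2.9)·0.217 - (3)·0.986) / (7.9) = -0.454
  x_2 = (1 - (1)·-0.454 - (2.6)·0.986) / (4.6) = -0.241
  x_3 = (10 - (-3.7)·-0.454 - (2)·-0.241) / (9.7) = 0.907
Iteration 3:
  x_1 = (0 - (2.9)·-0.241 - (3)·0.907) / (7.9) = -0.256
  x_2 = (1 - (1)·-0.256 - (2.6)·0.907) / (4.6) = -0.240
  x_3 = (10 - (-3.7)·-0.256 - (2)·-0.240) / (9.7) = 0.983
Residual b − A·x = (-0.231, -0.196, -0.002)

-0.002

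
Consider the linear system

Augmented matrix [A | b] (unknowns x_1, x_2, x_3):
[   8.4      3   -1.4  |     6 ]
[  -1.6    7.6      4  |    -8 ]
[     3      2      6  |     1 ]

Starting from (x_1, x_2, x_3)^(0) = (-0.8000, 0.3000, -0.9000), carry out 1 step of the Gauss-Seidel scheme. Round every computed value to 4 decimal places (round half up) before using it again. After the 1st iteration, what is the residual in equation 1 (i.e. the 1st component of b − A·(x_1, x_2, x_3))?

Iteration 1:
  x_1 = (6 - (3)·0.3000 - (-1.4)·-0.9000) / (8.4) = 0.4571
  x_2 = (-8 - (-1.6)·0.4571 - (4)·-0.9000) / (7.6) = -0.4827
  x_3 = (1 - (3)·0.4571 - (2)·-0.4827) / (6) = 0.0990
Residual b − A·x = (3.7471, -3.9961, 0.0001)

3.7471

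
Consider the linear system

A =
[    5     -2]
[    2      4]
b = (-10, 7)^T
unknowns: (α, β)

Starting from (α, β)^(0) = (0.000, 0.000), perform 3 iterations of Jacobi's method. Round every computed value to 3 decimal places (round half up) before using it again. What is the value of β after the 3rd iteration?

2.400

Iteration 1:
  α = (-10 - (-2)·0.000) / (5) = -2.000
  β = (7 - (2)·0.000) / (4) = 1.750
Iteration 2:
  α = (-10 - (-2)·1.750) / (5) = -1.300
  β = (7 - (2)·-2.000) / (4) = 2.750
Iteration 3:
  α = (-10 - (-2)·2.750) / (5) = -0.900
  β = (7 - (2)·-1.300) / (4) = 2.400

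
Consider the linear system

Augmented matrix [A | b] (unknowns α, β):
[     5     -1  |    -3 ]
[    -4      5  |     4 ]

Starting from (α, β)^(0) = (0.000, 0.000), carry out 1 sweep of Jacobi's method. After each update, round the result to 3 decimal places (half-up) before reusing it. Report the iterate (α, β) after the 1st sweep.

Iteration 1:
  α = (-3 - (-1)·0.000) / (5) = -0.600
  β = (4 - (-4)·0.000) / (5) = 0.800

(-0.600, 0.800)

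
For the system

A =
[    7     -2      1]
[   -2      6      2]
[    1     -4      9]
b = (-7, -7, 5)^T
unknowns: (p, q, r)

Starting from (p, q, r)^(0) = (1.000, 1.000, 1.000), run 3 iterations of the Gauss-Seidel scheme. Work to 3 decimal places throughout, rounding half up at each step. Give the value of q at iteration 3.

Iteration 1:
  p = (-7 - (-2)·1.000 - (1)·1.000) / (7) = -0.857
  q = (-7 - (-2)·-0.857 - (2)·1.000) / (6) = -1.786
  r = (5 - (1)·-0.857 - (-4)·-1.786) / (9) = -0.143
Iteration 2:
  p = (-7 - (-2)·-1.786 - (1)·-0.143) / (7) = -1.490
  q = (-7 - (-2)·-1.490 - (2)·-0.143) / (6) = -1.616
  r = (5 - (1)·-1.490 - (-4)·-1.616) / (9) = 0.003
Iteration 3:
  p = (-7 - (-2)·-1.616 - (1)·0.003) / (7) = -1.462
  q = (-7 - (-2)·-1.462 - (2)·0.003) / (6) = -1.655
  r = (5 - (1)·-1.462 - (-4)·-1.655) / (9) = -0.018

-1.655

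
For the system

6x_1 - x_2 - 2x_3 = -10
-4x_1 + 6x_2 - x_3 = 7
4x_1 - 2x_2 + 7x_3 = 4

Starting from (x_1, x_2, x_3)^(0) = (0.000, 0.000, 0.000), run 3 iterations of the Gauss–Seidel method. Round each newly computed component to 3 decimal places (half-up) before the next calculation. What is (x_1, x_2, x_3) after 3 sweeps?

(-1.085, 0.679, 1.385)

Iteration 1:
  x_1 = (-10 - (-1)·0.000 - (-2)·0.000) / (6) = -1.667
  x_2 = (7 - (-4)·-1.667 - (-1)·0.000) / (6) = 0.055
  x_3 = (4 - (4)·-1.667 - (-2)·0.055) / (7) = 1.540
Iteration 2:
  x_1 = (-10 - (-1)·0.055 - (-2)·1.540) / (6) = -1.144
  x_2 = (7 - (-4)·-1.144 - (-1)·1.540) / (6) = 0.661
  x_3 = (4 - (4)·-1.144 - (-2)·0.661) / (7) = 1.414
Iteration 3:
  x_1 = (-10 - (-1)·0.661 - (-2)·1.414) / (6) = -1.085
  x_2 = (7 - (-4)·-1.085 - (-1)·1.414) / (6) = 0.679
  x_3 = (4 - (4)·-1.085 - (-2)·0.679) / (7) = 1.385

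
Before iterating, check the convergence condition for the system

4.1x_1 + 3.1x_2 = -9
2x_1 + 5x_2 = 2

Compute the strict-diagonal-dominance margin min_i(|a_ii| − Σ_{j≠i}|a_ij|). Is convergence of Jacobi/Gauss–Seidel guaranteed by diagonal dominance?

1

row 1: |4.1| − (3.1) = 1
row 2: |5| − (2) = 3
minimum over rows = 1 → strictly diagonally dominant (convergence guaranteed)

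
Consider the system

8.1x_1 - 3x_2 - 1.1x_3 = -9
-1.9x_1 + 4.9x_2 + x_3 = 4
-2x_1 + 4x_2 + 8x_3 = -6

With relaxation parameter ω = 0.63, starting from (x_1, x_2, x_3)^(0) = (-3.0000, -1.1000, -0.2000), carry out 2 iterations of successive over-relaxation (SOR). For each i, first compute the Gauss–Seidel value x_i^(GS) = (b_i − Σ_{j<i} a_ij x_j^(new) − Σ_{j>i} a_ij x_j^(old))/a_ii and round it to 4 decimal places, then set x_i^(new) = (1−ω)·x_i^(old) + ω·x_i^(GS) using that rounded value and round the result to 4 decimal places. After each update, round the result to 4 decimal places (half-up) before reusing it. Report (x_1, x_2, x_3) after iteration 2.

(-1.6235, 0.0757, -1.0318)

Iteration 1:
  x_1: GS value = (-9 - (-3)·-1.1000 - (-1.1)·-0.2000) / (8.1) = -1.5457;  x_1 ← (1−ω)·-3.0000 + ω·-1.5457 = -2.0838
  x_2: GS value = (4 - (-1.9)·-2.0838 - (1)·-0.2000) / (4.9) = 0.0491;  x_2 ← (1−ω)·-1.1000 + ω·0.0491 = -0.3761
  x_3: GS value = (-6 - (-2)·-2.0838 - (4)·-0.3761) / (8) = -1.0829;  x_3 ← (1−ω)·-0.2000 + ω·-1.0829 = -0.7562
Iteration 2:
  x_1: GS value = (-9 - (-3)·-0.3761 - (-1.1)·-0.7562) / (8.1) = -1.3531;  x_1 ← (1−ω)·-2.0838 + ω·-1.3531 = -1.6235
  x_2: GS value = (4 - (-1.9)·-1.6235 - (1)·-0.7562) / (4.9) = 0.3411;  x_2 ← (1−ω)·-0.3761 + ω·0.3411 = 0.0757
  x_3: GS value = (-6 - (-2)·-1.6235 - (4)·0.0757) / (8) = -1.1937;  x_3 ← (1−ω)·-0.7562 + ω·-1.1937 = -1.0318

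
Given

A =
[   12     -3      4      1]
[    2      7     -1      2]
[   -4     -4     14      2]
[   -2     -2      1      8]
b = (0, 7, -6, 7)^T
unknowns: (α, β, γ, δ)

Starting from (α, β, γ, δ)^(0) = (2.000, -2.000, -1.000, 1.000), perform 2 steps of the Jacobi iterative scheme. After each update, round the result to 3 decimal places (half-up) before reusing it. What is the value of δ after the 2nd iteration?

Iteration 1:
  α = (0 - (-3)·-2.000 - (4)·-1.000 - (1)·1.000) / (12) = -0.250
  β = (7 - (2)·2.000 - (-1)·-1.000 - (2)·1.000) / (7) = 0.000
  γ = (-6 - (-4)·2.000 - (-4)·-2.000 - (2)·1.000) / (14) = -0.571
  δ = (7 - (-2)·2.000 - (-2)·-2.000 - (1)·-1.000) / (8) = 1.000
Iteration 2:
  α = (0 - (-3)·0.000 - (4)·-0.571 - (1)·1.000) / (12) = 0.107
  β = (7 - (2)·-0.250 - (-1)·-0.571 - (2)·1.000) / (7) = 0.704
  γ = (-6 - (-4)·-0.250 - (-4)·0.000 - (2)·1.000) / (14) = -0.643
  δ = (7 - (-2)·-0.250 - (-2)·0.000 - (1)·-0.571) / (8) = 0.884

0.884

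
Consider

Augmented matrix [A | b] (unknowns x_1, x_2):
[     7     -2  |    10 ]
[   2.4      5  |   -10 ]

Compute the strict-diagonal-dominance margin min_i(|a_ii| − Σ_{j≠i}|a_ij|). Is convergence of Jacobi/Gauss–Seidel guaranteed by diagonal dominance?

2.6

row 1: |7| − (2) = 5
row 2: |5| − (2.4) = 2.6
minimum over rows = 2.6 → strictly diagonally dominant (convergence guaranteed)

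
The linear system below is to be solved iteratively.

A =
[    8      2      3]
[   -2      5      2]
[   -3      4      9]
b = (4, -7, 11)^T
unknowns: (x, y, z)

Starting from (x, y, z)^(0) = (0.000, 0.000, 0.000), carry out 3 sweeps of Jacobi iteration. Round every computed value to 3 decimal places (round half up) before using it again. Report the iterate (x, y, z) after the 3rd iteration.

Iteration 1:
  x = (4 - (2)·0.000 - (3)·0.000) / (8) = 0.500
  y = (-7 - (-2)·0.000 - (2)·0.000) / (5) = -1.400
  z = (11 - (-3)·0.000 - (4)·0.000) / (9) = 1.222
Iteration 2:
  x = (4 - (2)·-1.400 - (3)·1.222) / (8) = 0.392
  y = (-7 - (-2)·0.500 - (2)·1.222) / (5) = -1.689
  z = (11 - (-3)·0.500 - (4)·-1.400) / (9) = 2.011
Iteration 3:
  x = (4 - (2)·-1.689 - (3)·2.011) / (8) = 0.168
  y = (-7 - (-2)·0.392 - (2)·2.011) / (5) = -2.048
  z = (11 - (-3)·0.392 - (4)·-1.689) / (9) = 2.104

(0.168, -2.048, 2.104)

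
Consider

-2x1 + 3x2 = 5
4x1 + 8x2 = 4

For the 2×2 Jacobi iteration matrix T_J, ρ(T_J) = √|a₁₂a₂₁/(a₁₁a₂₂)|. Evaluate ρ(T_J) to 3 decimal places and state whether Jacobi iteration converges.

0.866

a₁₂a₂₁/(a₁₁a₂₂) = (3)·(4) / ((-2)·(8)) = -0.750000
ρ = √|-0.750000| = √0.750000 = 0.866
ρ < 1, so Jacobi converges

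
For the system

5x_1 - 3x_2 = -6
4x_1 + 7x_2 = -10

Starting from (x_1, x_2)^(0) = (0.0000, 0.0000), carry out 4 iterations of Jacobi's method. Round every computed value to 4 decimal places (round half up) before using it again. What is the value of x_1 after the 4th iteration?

Iteration 1:
  x_1 = (-6 - (-3)·0.0000) / (5) = -1.2000
  x_2 = (-10 - (4)·0.0000) / (7) = -1.4286
Iteration 2:
  x_1 = (-6 - (-3)·-1.4286) / (5) = -2.0572
  x_2 = (-10 - (4)·-1.2000) / (7) = -0.7429
Iteration 3:
  x_1 = (-6 - (-3)·-0.7429) / (5) = -1.6457
  x_2 = (-10 - (4)·-2.0572) / (7) = -0.2530
Iteration 4:
  x_1 = (-6 - (-3)·-0.2530) / (5) = -1.3518
  x_2 = (-10 - (4)·-1.6457) / (7) = -0.4882

-1.3518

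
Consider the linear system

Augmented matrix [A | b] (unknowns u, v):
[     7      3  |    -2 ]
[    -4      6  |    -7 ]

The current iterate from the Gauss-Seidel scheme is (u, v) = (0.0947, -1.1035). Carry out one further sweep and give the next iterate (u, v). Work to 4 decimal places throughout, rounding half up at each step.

(0.1872, -1.0419)

One sweep:
  u = (-2 - (3)·-1.1035) / (7) = 0.1872
  v = (-7 - (-4)·0.1872) / (6) = -1.0419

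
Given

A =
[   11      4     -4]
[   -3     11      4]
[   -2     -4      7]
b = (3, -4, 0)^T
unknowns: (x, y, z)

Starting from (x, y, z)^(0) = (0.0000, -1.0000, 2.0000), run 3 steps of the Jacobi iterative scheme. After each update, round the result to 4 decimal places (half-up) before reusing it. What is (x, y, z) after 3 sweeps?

Iteration 1:
  x = (3 - (4)·-1.0000 - (-4)·2.0000) / (11) = 1.3636
  y = (-4 - (-3)·0.0000 - (4)·2.0000) / (11) = -1.0909
  z = (0 - (-2)·0.0000 - (-4)·-1.0000) / (7) = -0.5714
Iteration 2:
  x = (3 - (4)·-1.0909 - (-4)·-0.5714) / (11) = 0.4616
  y = (-4 - (-3)·1.3636 - (4)·-0.5714) / (11) = 0.2160
  z = (0 - (-2)·1.3636 - (-4)·-1.0909) / (7) = -0.2338
Iteration 3:
  x = (3 - (4)·0.2160 - (-4)·-0.2338) / (11) = 0.1092
  y = (-4 - (-3)·0.4616 - (4)·-0.2338) / (11) = -0.1527
  z = (0 - (-2)·0.4616 - (-4)·0.2160) / (7) = 0.2553

(0.1092, -0.1527, 0.2553)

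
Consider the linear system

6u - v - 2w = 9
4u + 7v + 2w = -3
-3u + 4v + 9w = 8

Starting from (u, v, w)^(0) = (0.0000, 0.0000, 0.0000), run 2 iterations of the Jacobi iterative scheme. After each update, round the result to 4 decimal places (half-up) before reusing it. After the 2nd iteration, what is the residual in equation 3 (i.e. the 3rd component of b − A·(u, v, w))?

5.1189

Iteration 1:
  u = (9 - (-1)·0.0000 - (-2)·0.0000) / (6) = 1.5000
  v = (-3 - (4)·0.0000 - (2)·0.0000) / (7) = -0.4286
  w = (8 - (-3)·0.0000 - (4)·0.0000) / (9) = 0.8889
Iteration 2:
  u = (9 - (-1)·-0.4286 - (-2)·0.8889) / (6) = 1.7249
  v = (-3 - (4)·1.5000 - (2)·0.8889) / (7) = -1.5397
  w = (8 - (-3)·1.5000 - (4)·-0.4286) / (9) = 1.5794
Residual b − A·x = (0.2697, -2.2805, 5.1189)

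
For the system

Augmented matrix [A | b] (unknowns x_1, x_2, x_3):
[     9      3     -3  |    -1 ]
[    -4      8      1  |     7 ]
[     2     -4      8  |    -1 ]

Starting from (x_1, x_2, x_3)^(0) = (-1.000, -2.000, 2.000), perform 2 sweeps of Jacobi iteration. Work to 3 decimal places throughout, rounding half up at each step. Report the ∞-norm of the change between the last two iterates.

1.666

Iteration 1:
  x_1 = (-1 - (3)·-2.000 - (-3)·2.000) / (9) = 1.222
  x_2 = (7 - (-4)·-1.000 - (1)·2.000) / (8) = 0.125
  x_3 = (-1 - (2)·-1.000 - (-4)·-2.000) / (8) = -0.875
Iteration 2:
  x_1 = (-1 - (3)·0.125 - (-3)·-0.875) / (9) = -0.444
  x_2 = (7 - (-4)·1.222 - (1)·-0.875) / (8) = 1.595
  x_3 = (-1 - (2)·1.222 - (-4)·0.125) / (8) = -0.368
Change: (-1.666, 1.470, 0.507) → max |·| = 1.666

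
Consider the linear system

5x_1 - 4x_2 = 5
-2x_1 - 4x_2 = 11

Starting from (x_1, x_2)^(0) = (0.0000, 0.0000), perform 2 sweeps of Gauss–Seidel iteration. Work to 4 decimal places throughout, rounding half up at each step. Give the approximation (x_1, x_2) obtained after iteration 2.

(-1.6000, -1.9500)

Iteration 1:
  x_1 = (5 - (-4)·0.0000) / (5) = 1.0000
  x_2 = (11 - (-2)·1.0000) / (-4) = -3.2500
Iteration 2:
  x_1 = (5 - (-4)·-3.2500) / (5) = -1.6000
  x_2 = (11 - (-2)·-1.6000) / (-4) = -1.9500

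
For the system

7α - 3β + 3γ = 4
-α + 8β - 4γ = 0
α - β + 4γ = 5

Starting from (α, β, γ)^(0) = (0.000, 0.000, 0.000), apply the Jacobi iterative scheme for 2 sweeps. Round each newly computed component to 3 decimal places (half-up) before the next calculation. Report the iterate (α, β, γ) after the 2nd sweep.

(0.036, 0.696, 1.107)

Iteration 1:
  α = (4 - (-3)·0.000 - (3)·0.000) / (7) = 0.571
  β = (0 - (-1)·0.000 - (-4)·0.000) / (8) = 0.000
  γ = (5 - (1)·0.000 - (-1)·0.000) / (4) = 1.250
Iteration 2:
  α = (4 - (-3)·0.000 - (3)·1.250) / (7) = 0.036
  β = (0 - (-1)·0.571 - (-4)·1.250) / (8) = 0.696
  γ = (5 - (1)·0.571 - (-1)·0.000) / (4) = 1.107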